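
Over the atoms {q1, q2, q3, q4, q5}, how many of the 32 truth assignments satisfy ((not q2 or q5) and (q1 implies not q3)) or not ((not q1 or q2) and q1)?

26

Initial set: {(((not q2 or q5) and (q1 implies not q3)) or not ((not q1 or q2) and q1))}.
(((not q2 or q5) and (q1 implies not q3)) or not ((not q1 or q2) and q1)): β-rule — branch into ((not q2 or q5) and (q1 implies not q3))  //  not ((not q1 or q2) and q1).
  branch 1 (add ((not q2 or q5) and (q1 implies not q3))):
    ((not q2 or q5) and (q1 implies not q3)): α-rule — add (not q2 or q5), (q1 implies not q3).
    (not q2 or q5): β-rule — branch into not q2  //  q5.
      branch 1.1 (add not q2):
        (q1 implies not q3): β-rule — branch into not q1  //  not q3.
          branch 1.1.1 (add not q1):
            ○ open, literals {q1=false, q2=false}.
          branch 1.1.2 (add not q3):
            ○ open, literals {q2=false, q3=false}.
      branch 1.2 (add q5):
        (q1 implies not q3): β-rule — branch into not q1  //  not q3.
          branch 1.2.1 (add not q1):
            ○ open, literals {q1=false, q5=true}.
          branch 1.2.2 (add not q3):
            ○ open, literals {q3=false, q5=true}.
  branch 2 (add not ((not q1 or q2) and q1)):
    not ((not q1 or q2) and q1): β-rule — branch into not (not q1 or q2)  //  not q1.
      branch 2.1 (add not (not q1 or q2)):
        not (not q1 or q2): α-rule — add not not q1, not q2.
        ○ open, literals {q1=true, q2=false}.
      branch 2.2 (add not q1):
        ○ open, literals {q1=false}.
0 branches closed, 6 open.
Each open branch fixes some atoms; the unmentioned ones are free. Counting distinct full assignments: branch {q1=false, q2=false} (q3, q4, q5) contributes 8 new; branch {q2=false, q3=false} (q1, q4, q5) contributes 4 new; branch {q1=false, q5=true} (q2, q3, q4) contributes 4 new; branch {q3=false, q5=true} (q1, q2, q4) contributes 2 new; branch {q1=true, q2=false} (q3, q4, q5) contributes 4 new; branch {q1=false} (q2, q3, q4, q5) contributes 4 new. Total: 26.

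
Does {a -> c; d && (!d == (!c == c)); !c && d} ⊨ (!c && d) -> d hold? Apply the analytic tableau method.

Initial set: {(a -> c); (d && (!d == (!c == c))); (!c && d); !((!c && d) -> d)}.
(d && (!d == (!c == c))): α-rule — add d, (!d == (!c == c)).
(!c && d): α-rule — add !c, d.
!((!c && d) -> d): α-rule — add (!c && d), !d.
× closes — contains both d and !d.
All 1 branch closes.
Every branch closed, so the premises entail the conclusion.

Yes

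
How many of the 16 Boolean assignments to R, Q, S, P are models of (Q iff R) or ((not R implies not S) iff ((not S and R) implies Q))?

12

Initial set: {((Q iff R) or ((not R implies not S) iff ((not S and R) implies Q)))}.
((Q iff R) or ((not R implies not S) iff ((not S and R) implies Q))): β-rule — branch into (Q iff R)  //  ((not R implies not S) iff ((not S and R) implies Q)).
  branch 1 (add (Q iff R)):
    (Q iff R): β-rule — branch into Q, R  //  not Q, not R.
      branch 1.1 (add Q, R):
        ○ open, literals {Q=true, R=true}.
      branch 1.2 (add not Q, not R):
        ○ open, literals {Q=false, R=false}.
  branch 2 (add ((not R implies not S) iff ((not S and R) implies Q))):
    ((not R implies not S) iff ((not S and R) implies Q)): β-rule — branch into (not R implies not S), ((not S and R) implies Q)  //  not (not R implies not S), not ((not S and R) implies Q).
      branch 2.1 (add (not R implies not S), ((not S and R) implies Q)):
        (not R implies not S): β-rule — branch into not not R  //  not S.
          branch 2.1.1 (add not not R):
            ((not S and R) implies Q): β-rule — branch into not (not S and R)  //  Q.
              branch 2.1.1.1 (add not (not S and R)):
                not (not S and R): β-rule — branch into not not S  //  not R.
                  branch 2.1.1.1.1 (add not not S):
                    ○ open, literals {R=true, S=true}.
                  branch 2.1.1.1.2 (add not R):
                    × closes — contains both R and not R.
              branch 2.1.1.2 (add Q):
                ○ open, literals {Q=true, R=true}.
          branch 2.1.2 (add not S):
            ((not S and R) implies Q): β-rule — branch into not (not S and R)  //  Q.
              branch 2.1.2.1 (add not (not S and R)):
                not (not S and R): β-rule — branch into not not S  //  not R.
                  branch 2.1.2.1.1 (add not not S):
                    × closes — contains both S and not S.
                  branch 2.1.2.1.2 (add not R):
                    ○ open, literals {R=false, S=false}.
              branch 2.1.2.2 (add Q):
                ○ open, literals {Q=true, S=false}.
      branch 2.2 (add not (not R implies not S), not ((not S and R) implies Q)):
        not (not R implies not S): α-rule — add not R, not not S.
        not ((not S and R) implies Q): α-rule — add (not S and R), not Q.
        (not S and R): α-rule — add not S, R.
        × closes — contains both S and not S.
3 branches closed, 6 open.
Each open branch fixes some atoms; the unmentioned ones are free. Counting distinct full assignments: branch {Q=true, R=true} (S, P) contributes 4 new; branch {Q=false, R=false} (S, P) contributes 4 new; branch {R=true, S=true} (Q, P) contributes 2 new; branch {Q=true, R=true} (S, P) contributes 0 new; branch {R=false, S=false} (Q, P) contributes 2 new; branch {Q=true, S=false} (R, P) contributes 0 new. Total: 12.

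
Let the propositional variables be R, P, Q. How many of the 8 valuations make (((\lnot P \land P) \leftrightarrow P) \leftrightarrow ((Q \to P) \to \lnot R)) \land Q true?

Initial set: {((((\lnot P \land P) \leftrightarrow P) \leftrightarrow ((Q \to P) \to \lnot R)) \land Q)}.
((((\lnot P \land P) \leftrightarrow P) \leftrightarrow ((Q \to P) \to \lnot R)) \land Q): α-rule — add (((\lnot P \land P) \leftrightarrow P) \leftrightarrow ((Q \to P) \to \lnot R)), Q.
(((\lnot P \land P) \leftrightarrow P) \leftrightarrow ((Q \to P) \to \lnot R)): β-rule — branch into ((\lnot P \land P) \leftrightarrow P), ((Q \to P) \to \lnot R)  //  \lnot ((\lnot P \land P) \leftrightarrow P), \lnot ((Q \to P) \to \lnot R).
  branch 1 (add ((\lnot P \land P) \leftrightarrow P), ((Q \to P) \to \lnot R)):
    ((\lnot P \land P) \leftrightarrow P): β-rule — branch into (\lnot P \land P), P  //  \lnot (\lnot P \land P), \lnot P.
      branch 1.1 (add (\lnot P \land P), P):
        (\lnot P \land P): α-rule — add \lnot P, P.
        × closes — contains both P and \lnot P.
      branch 1.2 (add \lnot (\lnot P \land P), \lnot P):
        ((Q \to P) \to \lnot R): β-rule — branch into \lnot (Q \to P)  //  \lnot R.
          branch 1.2.1 (add \lnot (Q \to P)):
            \lnot (Q \to P): α-rule — add Q, \lnot P.
            \lnot (\lnot P \land P): β-rule — branch into \lnot \lnot P  //  \lnot P.
              branch 1.2.1.1 (add \lnot \lnot P):
                × closes — contains both P and \lnot P.
              branch 1.2.1.2 (add \lnot P):
                ○ open, literals {P=false, Q=true}.
          branch 1.2.2 (add \lnot R):
            \lnot (\lnot P \land P): β-rule — branch into \lnot \lnot P  //  \lnot P.
              branch 1.2.2.1 (add \lnot \lnot P):
                × closes — contains both P and \lnot P.
              branch 1.2.2.2 (add \lnot P):
                ○ open, literals {P=false, Q=true, R=false}.
  branch 2 (add \lnot ((\lnot P \land P) \leftrightarrow P), \lnot ((Q \to P) \to \lnot R)):
    \lnot ((Q \to P) \to \lnot R): α-rule — add (Q \to P), \lnot \lnot R.
    \lnot ((\lnot P \land P) \leftrightarrow P): β-rule — branch into (\lnot P \land P), \lnot P  //  \lnot (\lnot P \land P), P.
      branch 2.1 (add (\lnot P \land P), \lnot P):
        (\lnot P \land P): α-rule — add \lnot P, P.
        × closes — contains both P and \lnot P.
      branch 2.2 (add \lnot (\lnot P \land P), P):
        (Q \to P): β-rule — branch into \lnot Q  //  P.
          branch 2.2.1 (add \lnot Q):
            × closes — contains both Q and \lnot Q.
          branch 2.2.2 (add P):
            \lnot (\lnot P \land P): β-rule — branch into \lnot \lnot P  //  \lnot P.
              branch 2.2.2.1 (add \lnot \lnot P):
                ○ open, literals {P=true, Q=true, R=true}.
              branch 2.2.2.2 (add \lnot P):
                × closes — contains both P and \lnot P.
6 branches closed, 3 open.
Each open branch fixes some atoms; the unmentioned ones are free. Counting distinct full assignments: branch {P=false, Q=true} (R) contributes 2 new; branch {P=false, Q=true, R=false} (none free) contributes 0 new; branch {P=true, Q=true, R=true} (none free) contributes 1 new. Total: 3.

3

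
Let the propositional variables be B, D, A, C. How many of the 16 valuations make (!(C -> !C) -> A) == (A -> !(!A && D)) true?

Initial set: {((!(C -> !C) -> A) == (A -> !(!A && D)))}.
((!(C -> !C) -> A) == (A -> !(!A && D))): β-rule — branch into (!(C -> !C) -> A), (A -> !(!A && D))  //  !(!(C -> !C) -> A), !(A -> !(!A && D)).
  branch 1 (add (!(C -> !C) -> A), (A -> !(!A && D))):
    (!(C -> !C) -> A): β-rule — branch into !!(C -> !C)  //  A.
      branch 1.1 (add !!(C -> !C)):
        (A -> !(!A && D)): β-rule — branch into !A  //  !(!A && D).
          branch 1.1.1 (add !A):
            !!(C -> !C): β-rule — branch into !C  //  !C.
              branch 1.1.1.1 (add !C):
                ○ open, literals {A=0, C=0}.
              branch 1.1.1.2 (add !C):
                ○ open, literals {A=0, C=0}.
          branch 1.1.2 (add !(!A && D)):
            !!(C -> !C): β-rule — branch into !C  //  !C.
              branch 1.1.2.1 (add !C):
                !(!A && D): β-rule — branch into !!A  //  !D.
                  branch 1.1.2.1.1 (add !!A):
                    ○ open, literals {A=1, C=0}.
                  branch 1.1.2.1.2 (add !D):
                    ○ open, literals {C=0, D=0}.
              branch 1.1.2.2 (add !C):
                !(!A && D): β-rule — branch into !!A  //  !D.
                  branch 1.1.2.2.1 (add !!A):
                    ○ open, literals {A=1, C=0}.
                  branch 1.1.2.2.2 (add !D):
                    ○ open, literals {C=0, D=0}.
      branch 1.2 (add A):
        (A -> !(!A && D)): β-rule — branch into !A  //  !(!A && D).
          branch 1.2.1 (add !A):
            × closes — contains both A and !A.
          branch 1.2.2 (add !(!A && D)):
            !(!A && D): β-rule — branch into !!A  //  !D.
              branch 1.2.2.1 (add !!A):
                ○ open, literals {A=1}.
              branch 1.2.2.2 (add !D):
                ○ open, literals {A=1, D=0}.
  branch 2 (add !(!(C -> !C) -> A), !(A -> !(!A && D))):
    !(!(C -> !C) -> A): α-rule — add !(C -> !C), !A.
    !(A -> !(!A && D)): α-rule — add A, !!(!A && D).
    × closes — contains both A and !A.
2 branches closed, 8 open.
Each open branch fixes some atoms; the unmentioned ones are free. Counting distinct full assignments: branch {A=0, C=0} (B, D) contributes 4 new; branch {A=0, C=0} (B, D) contributes 0 new; branch {A=1, C=0} (B, D) contributes 4 new; branch {C=0, D=0} (B, A) contributes 0 new; branch {A=1, C=0} (B, D) contributes 0 new; branch {C=0, D=0} (B, A) contributes 0 new; branch {A=1} (B, D, C) contributes 4 new; branch {A=1, D=0} (B, C) contributes 0 new. Total: 12.

12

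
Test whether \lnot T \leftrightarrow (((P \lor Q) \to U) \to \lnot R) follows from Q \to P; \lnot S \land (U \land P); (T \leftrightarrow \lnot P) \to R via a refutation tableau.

No

Initial set: {T (Q \to P); T (\lnot S \land (U \land P)); T ((T \leftrightarrow \lnot P) \to R); F (\lnot T \leftrightarrow (((P \lor Q) \to U) \to \lnot R))}.
T (\lnot S \land (U \land P)): α-rule — add T \lnot S, T (U \land P).
T (U \land P): α-rule — add T U, T P.
T (Q \to P): β-rule — branch into F Q  //  T P.
  branch 1 (add F Q):
    T ((T \leftrightarrow \lnot P) \to R): β-rule — branch into F (T \leftrightarrow \lnot P)  //  T R.
      branch 1.1 (add F (T \leftrightarrow \lnot P)):
        F (\lnot T \leftrightarrow (((P \lor Q) \to U) \to \lnot R)): β-rule — branch into T \lnot T, F (((P \lor Q) \to U) \to \lnot R)  //  F \lnot T, T (((P \lor Q) \to U) \to \lnot R).
          branch 1.1.1 (add T \lnot T, F (((P \lor Q) \to U) \to \lnot R)):
            F (((P \lor Q) \to U) \to \lnot R): α-rule — add T ((P \lor Q) \to U), F \lnot R.
            F (T \leftrightarrow \lnot P): β-rule — branch into T T, F \lnot P  //  F T, T \lnot P.
              branch 1.1.1.1 (add T T, F \lnot P):
                × closes — contains both T and \lnot T.
              branch 1.1.1.2 (add F T, T \lnot P):
                × closes — contains both P and \lnot P.
          branch 1.1.2 (add F \lnot T, T (((P \lor Q) \to U) \to \lnot R)):
            F (T \leftrightarrow \lnot P): β-rule — branch into T T, F \lnot P  //  F T, T \lnot P.
              branch 1.1.2.1 (add T T, F \lnot P):
                T (((P \lor Q) \to U) \to \lnot R): β-rule — branch into F ((P \lor Q) \to U)  //  T \lnot R.
                  branch 1.1.2.1.1 (add F ((P \lor Q) \to U)):
                    F ((P \lor Q) \to U): α-rule — add T (P \lor Q), F U.
                    × closes — contains both U and \lnot U.
                  branch 1.1.2.1.2 (add T \lnot R):
                    ○ open, literals {P=1, Q=0, R=0, S=0, T=1, U=1}.
              branch 1.1.2.2 (add F T, T \lnot P):
                × closes — contains both T and \lnot T.
      branch 1.2 (add T R):
        F (\lnot T \leftrightarrow (((P \lor Q) \to U) \to \lnot R)): β-rule — branch into T \lnot T, F (((P \lor Q) \to U) \to \lnot R)  //  F \lnot T, T (((P \lor Q) \to U) \to \lnot R).
          branch 1.2.1 (add T \lnot T, F (((P \lor Q) \to U) \to \lnot R)):
            F (((P \lor Q) \to U) \to \lnot R): α-rule — add T ((P \lor Q) \to U), F \lnot R.
            T ((P \lor Q) \to U): β-rule — branch into F (P \lor Q)  //  T U.
              branch 1.2.1.1 (add F (P \lor Q)):
                F (P \lor Q): α-rule — add F P, F Q.
                × closes — contains both P and \lnot P.
              branch 1.2.1.2 (add T U):
                ○ open, literals {P=1, Q=0, R=1, S=0, T=0, U=1}.
          branch 1.2.2 (add F \lnot T, T (((P \lor Q) \to U) \to \lnot R)):
            T (((P \lor Q) \to U) \to \lnot R): β-rule — branch into F ((P \lor Q) \to U)  //  T \lnot R.
              branch 1.2.2.1 (add F ((P \lor Q) \to U)):
                F ((P \lor Q) \to U): α-rule — add T (P \lor Q), F U.
                × closes — contains both U and \lnot U.
              branch 1.2.2.2 (add T \lnot R):
                × closes — contains both R and \lnot R.
  branch 2 (add T P):
    T ((T \leftrightarrow \lnot P) \to R): β-rule — branch into F (T \leftrightarrow \lnot P)  //  T R.
      branch 2.1 (add F (T \leftrightarrow \lnot P)):
        F (\lnot T \leftrightarrow (((P \lor Q) \to U) \to \lnot R)): β-rule — branch into T \lnot T, F (((P \lor Q) \to U) \to \lnot R)  //  F \lnot T, T (((P \lor Q) \to U) \to \lnot R).
          branch 2.1.1 (add T \lnot T, F (((P \lor Q) \to U) \to \lnot R)):
            F (((P \lor Q) \to U) \to \lnot R): α-rule — add T ((P \lor Q) \to U), F \lnot R.
            F (T \leftrightarrow \lnot P): β-rule — branch into T T, F \lnot P  //  F T, T \lnot P.
              branch 2.1.1.1 (add T T, F \lnot P):
                × closes — contains both T and \lnot T.
              branch 2.1.1.2 (add F T, T \lnot P):
                × closes — contains both P and \lnot P.
          branch 2.1.2 (add F \lnot T, T (((P \lor Q) \to U) \to \lnot R)):
            F (T \leftrightarrow \lnot P): β-rule — branch into T T, F \lnot P  //  F T, T \lnot P.
              branch 2.1.2.1 (add T T, F \lnot P):
                T (((P \lor Q) \to U) \to \lnot R): β-rule — branch into F ((P \lor Q) \to U)  //  T \lnot R.
                  branch 2.1.2.1.1 (add F ((P \lor Q) \to U)):
                    F ((P \lor Q) \to U): α-rule — add T (P \lor Q), F U.
                    × closes — contains both U and \lnot U.
                  branch 2.1.2.1.2 (add T \lnot R):
                    ○ open, literals {P=1, R=0, S=0, T=1, U=1}.
              branch 2.1.2.2 (add F T, T \lnot P):
                × closes — contains both T and \lnot T.
      branch 2.2 (add T R):
        F (\lnot T \leftrightarrow (((P \lor Q) \to U) \to \lnot R)): β-rule — branch into T \lnot T, F (((P \lor Q) \to U) \to \lnot R)  //  F \lnot T, T (((P \lor Q) \to U) \to \lnot R).
          branch 2.2.1 (add T \lnot T, F (((P \lor Q) \to U) \to \lnot R)):
            F (((P \lor Q) \to U) \to \lnot R): α-rule — add T ((P \lor Q) \to U), F \lnot R.
            T ((P \lor Q) \to U): β-rule — branch into F (P \lor Q)  //  T U.
              branch 2.2.1.1 (add F (P \lor Q)):
                F (P \lor Q): α-rule — add F P, F Q.
                × closes — contains both P and \lnot P.
              branch 2.2.1.2 (add T U):
                ○ open, literals {P=1, R=1, S=0, T=0, U=1}.
          branch 2.2.2 (add F \lnot T, T (((P \lor Q) \to U) \to \lnot R)):
            T (((P \lor Q) \to U) \to \lnot R): β-rule — branch into F ((P \lor Q) \to U)  //  T \lnot R.
              branch 2.2.2.1 (add F ((P \lor Q) \to U)):
                F ((P \lor Q) \to U): α-rule — add T (P \lor Q), F U.
                × closes — contains both U and \lnot U.
              branch 2.2.2.2 (add T \lnot R):
                × closes — contains both R and \lnot R.
14 branches closed, 4 open.
An open branch gives a countermodel: P=1, Q=0, R=0, S=0, T=1, U=1 (unmentioned atoms arbitrary); the premises hold there but the conclusion fails.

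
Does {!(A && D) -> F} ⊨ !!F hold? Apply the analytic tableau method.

Initial set: {(!(A && D) -> F); !!!F}.
!!!F: drop double negation, giving !F.
(!(A && D) -> F): β-rule — branch into !!(A && D)  //  F.
  branch 1 (add !!(A && D)):
    !!(A && D): α-rule — add A, D.
    ○ open, literals {A=T, D=T, F=F}.
  branch 2 (add F):
    × closes — contains both F and !F.
1 branch closed, 1 open.
An open branch gives a countermodel: A=T, D=T, F=F (unmentioned atoms arbitrary); the premises hold there but the conclusion fails.

No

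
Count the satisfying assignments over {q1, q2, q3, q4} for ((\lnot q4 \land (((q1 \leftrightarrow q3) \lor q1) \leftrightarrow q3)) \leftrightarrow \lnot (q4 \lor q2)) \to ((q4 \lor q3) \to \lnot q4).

8

Initial set: {(((\lnot q4 \land (((q1 \leftrightarrow q3) \lor q1) \leftrightarrow q3)) \leftrightarrow \lnot (q4 \lor q2)) \to ((q4 \lor q3) \to \lnot q4))}.
(((\lnot q4 \land (((q1 \leftrightarrow q3) \lor q1) \leftrightarrow q3)) \leftrightarrow \lnot (q4 \lor q2)) \to ((q4 \lor q3) \to \lnot q4)): β-rule — branch into \lnot ((\lnot q4 \land (((q1 \leftrightarrow q3) \lor q1) \leftrightarrow q3)) \leftrightarrow \lnot (q4 \lor q2))  //  ((q4 \lor q3) \to \lnot q4).
  branch 1 (add \lnot ((\lnot q4 \land (((q1 \leftrightarrow q3) \lor q1) \leftrightarrow q3)) \leftrightarrow \lnot (q4 \lor q2))):
    \lnot ((\lnot q4 \land (((q1 \leftrightarrow q3) \lor q1) \leftrightarrow q3)) \leftrightarrow \lnot (q4 \lor q2)): β-rule — branch into (\lnot q4 \land (((q1 \leftrightarrow q3) \lor q1) \leftrightarrow q3)), \lnot \lnot (q4 \lor q2)  //  \lnot (\lnot q4 \land (((q1 \leftrightarrow q3) \lor q1) \leftrightarrow q3)), \lnot (q4 \lor q2).
      branch 1.1 (add (\lnot q4 \land (((q1 \leftrightarrow q3) \lor q1) \leftrightarrow q3)), \lnot \lnot (q4 \lor q2)):
        (\lnot q4 \land (((q1 \leftrightarrow q3) \lor q1) \leftrightarrow q3)): α-rule — add \lnot q4, (((q1 \leftrightarrow q3) \lor q1) \leftrightarrow q3).
        \lnot \lnot (q4 \lor q2): β-rule — branch into q4  //  q2.
          branch 1.1.1 (add q4):
            × closes — contains both q4 and \lnot q4.
          branch 1.1.2 (add q2):
            (((q1 \leftrightarrow q3) \lor q1) \leftrightarrow q3): β-rule — branch into ((q1 \leftrightarrow q3) \lor q1), q3  //  \lnot ((q1 \leftrightarrow q3) \lor q1), \lnot q3.
              branch 1.1.2.1 (add ((q1 \leftrightarrow q3) \lor q1), q3):
                ((q1 \leftrightarrow q3) \lor q1): β-rule — branch into (q1 \leftrightarrow q3)  //  q1.
                  branch 1.1.2.1.1 (add (q1 \leftrightarrow q3)):
                    (q1 \leftrightarrow q3): β-rule — branch into q1, q3  //  \lnot q1, \lnot q3.
                      branch 1.1.2.1.1.1 (add q1, q3):
                        ○ open, literals {q1=true, q2=true, q3=true, q4=false}.
                      branch 1.1.2.1.1.2 (add \lnot q1, \lnot q3):
                        × closes — contains both q3 and \lnot q3.
                  branch 1.1.2.1.2 (add q1):
                    ○ open, literals {q1=true, q2=true, q3=true, q4=false}.
              branch 1.1.2.2 (add \lnot ((q1 \leftrightarrow q3) \lor q1), \lnot q3):
                \lnot ((q1 \leftrightarrow q3) \lor q1): α-rule — add \lnot (q1 \leftrightarrow q3), \lnot q1.
                \lnot (q1 \leftrightarrow q3): β-rule — branch into q1, \lnot q3  //  \lnot q1, q3.
                  branch 1.1.2.2.1 (add q1, \lnot q3):
                    × closes — contains both q1 and \lnot q1.
                  branch 1.1.2.2.2 (add \lnot q1, q3):
                    × closes — contains both q3 and \lnot q3.
      branch 1.2 (add \lnot (\lnot q4 \land (((q1 \leftrightarrow q3) \lor q1) \leftrightarrow q3)), \lnot (q4 \lor q2)):
        \lnot (q4 \lor q2): α-rule — add \lnot q4, \lnot q2.
        \lnot (\lnot q4 \land (((q1 \leftrightarrow q3) \lor q1) \leftrightarrow q3)): β-rule — branch into \lnot \lnot q4  //  \lnot (((q1 \leftrightarrow q3) \lor q1) \leftrightarrow q3).
          branch 1.2.1 (add \lnot \lnot q4):
            × closes — contains both q4 and \lnot q4.
          branch 1.2.2 (add \lnot (((q1 \leftrightarrow q3) \lor q1) \leftrightarrow q3)):
            \lnot (((q1 \leftrightarrow q3) \lor q1) \leftrightarrow q3): β-rule — branch into ((q1 \leftrightarrow q3) \lor q1), \lnot q3  //  \lnot ((q1 \leftrightarrow q3) \lor q1), q3.
              branch 1.2.2.1 (add ((q1 \leftrightarrow q3) \lor q1), \lnot q3):
                ((q1 \leftrightarrow q3) \lor q1): β-rule — branch into (q1 \leftrightarrow q3)  //  q1.
                  branch 1.2.2.1.1 (add (q1 \leftrightarrow q3)):
                    (q1 \leftrightarrow q3): β-rule — branch into q1, q3  //  \lnot q1, \lnot q3.
                      branch 1.2.2.1.1.1 (add q1, q3):
                        × closes — contains both q3 and \lnot q3.
                      branch 1.2.2.1.1.2 (add \lnot q1, \lnot q3):
                        ○ open, literals {q1=false, q2=false, q3=false, q4=false}.
                  branch 1.2.2.1.2 (add q1):
                    ○ open, literals {q1=true, q2=false, q3=false, q4=false}.
              branch 1.2.2.2 (add \lnot ((q1 \leftrightarrow q3) \lor q1), q3):
                \lnot ((q1 \leftrightarrow q3) \lor q1): α-rule — add \lnot (q1 \leftrightarrow q3), \lnot q1.
                \lnot (q1 \leftrightarrow q3): β-rule — branch into q1, \lnot q3  //  \lnot q1, q3.
                  branch 1.2.2.2.1 (add q1, \lnot q3):
                    × closes — contains both q1 and \lnot q1.
                  branch 1.2.2.2.2 (add \lnot q1, q3):
                    ○ open, literals {q1=false, q2=false, q3=true, q4=false}.
  branch 2 (add ((q4 \lor q3) \to \lnot q4)):
    ((q4 \lor q3) \to \lnot q4): β-rule — branch into \lnot (q4 \lor q3)  //  \lnot q4.
      branch 2.1 (add \lnot (q4 \lor q3)):
        \lnot (q4 \lor q3): α-rule — add \lnot q4, \lnot q3.
        ○ open, literals {q3=false, q4=false}.
      branch 2.2 (add \lnot q4):
        ○ open, literals {q4=false}.
7 branches closed, 7 open.
Each open branch fixes some atoms; the unmentioned ones are free. Counting distinct full assignments: branch {q1=true, q2=true, q3=true, q4=false} (none free) contributes 1 new; branch {q1=true, q2=true, q3=true, q4=false} (none free) contributes 0 new; branch {q1=false, q2=false, q3=false, q4=false} (none free) contributes 1 new; branch {q1=true, q2=false, q3=false, q4=false} (none free) contributes 1 new; branch {q1=false, q2=false, q3=true, q4=false} (none free) contributes 1 new; branch {q3=false, q4=false} (q1, q2) contributes 2 new; branch {q4=false} (q1, q2, q3) contributes 2 new. Total: 8.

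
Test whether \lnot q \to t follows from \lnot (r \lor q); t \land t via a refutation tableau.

Yes

Initial set: {\lnot (r \lor q); (t \land t); \lnot (\lnot q \to t)}.
\lnot (r \lor q): α-rule — add \lnot r, \lnot q.
(t \land t): α-rule — add t, t.
\lnot (\lnot q \to t): α-rule — add \lnot q, \lnot t.
× closes — contains both t and \lnot t.
All 1 branch closes.
Every branch closed, so the premises entail the conclusion.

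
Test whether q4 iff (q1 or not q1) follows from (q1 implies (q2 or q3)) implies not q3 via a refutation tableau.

No

Initial set: {((q1 implies (q2 or q3)) implies not q3); not (q4 iff (q1 or not q1))}.
((q1 implies (q2 or q3)) implies not q3): β-rule — branch into not (q1 implies (q2 or q3))  //  not q3.
  branch 1 (add not (q1 implies (q2 or q3))):
    not (q1 implies (q2 or q3)): α-rule — add q1, not (q2 or q3).
    not (q2 or q3): α-rule — add not q2, not q3.
    not (q4 iff (q1 or not q1)): β-rule — branch into q4, not (q1 or not q1)  //  not q4, (q1 or not q1).
      branch 1.1 (add q4, not (q1 or not q1)):
        not (q1 or not q1): α-rule — add not q1, not not q1.
        × closes — contains both q1 and not q1.
      branch 1.2 (add not q4, (q1 or not q1)):
        (q1 or not q1): β-rule — branch into q1  //  not q1.
          branch 1.2.1 (add q1):
            ○ open, literals {q1=1, q2=0, q3=0, q4=0}.
          branch 1.2.2 (add not q1):
            × closes — contains both q1 and not q1.
  branch 2 (add not q3):
    not (q4 iff (q1 or not q1)): β-rule — branch into q4, not (q1 or not q1)  //  not q4, (q1 or not q1).
      branch 2.1 (add q4, not (q1 or not q1)):
        not (q1 or not q1): α-rule — add not q1, not not q1.
        × closes — contains both q1 and not q1.
      branch 2.2 (add not q4, (q1 or not q1)):
        (q1 or not q1): β-rule — branch into q1  //  not q1.
          branch 2.2.1 (add q1):
            ○ open, literals {q1=1, q3=0, q4=0}.
          branch 2.2.2 (add not q1):
            ○ open, literals {q1=0, q3=0, q4=0}.
3 branches closed, 3 open.
An open branch gives a countermodel: q1=1, q2=0, q3=0, q4=0 (unmentioned atoms arbitrary); the premises hold there but the conclusion fails.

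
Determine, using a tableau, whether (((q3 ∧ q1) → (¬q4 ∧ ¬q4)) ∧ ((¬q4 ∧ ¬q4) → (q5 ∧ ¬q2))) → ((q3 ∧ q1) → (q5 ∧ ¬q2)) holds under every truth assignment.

Valid

Assume the negation and expand:
Initial set: {¬((((q3 ∧ q1) → (¬q4 ∧ ¬q4)) ∧ ((¬q4 ∧ ¬q4) → (q5 ∧ ¬q2))) → ((q3 ∧ q1) → (q5 ∧ ¬q2)))}.
¬((((q3 ∧ q1) → (¬q4 ∧ ¬q4)) ∧ ((¬q4 ∧ ¬q4) → (q5 ∧ ¬q2))) → ((q3 ∧ q1) → (q5 ∧ ¬q2))): α-rule — add (((q3 ∧ q1) → (¬q4 ∧ ¬q4)) ∧ ((¬q4 ∧ ¬q4) → (q5 ∧ ¬q2))), ¬((q3 ∧ q1) → (q5 ∧ ¬q2)).
(((q3 ∧ q1) → (¬q4 ∧ ¬q4)) ∧ ((¬q4 ∧ ¬q4) → (q5 ∧ ¬q2))): α-rule — add ((q3 ∧ q1) → (¬q4 ∧ ¬q4)), ((¬q4 ∧ ¬q4) → (q5 ∧ ¬q2)).
¬((q3 ∧ q1) → (q5 ∧ ¬q2)): α-rule — add (q3 ∧ q1), ¬(q5 ∧ ¬q2).
(q3 ∧ q1): α-rule — add q3, q1.
((q3 ∧ q1) → (¬q4 ∧ ¬q4)): β-rule — branch into ¬(q3 ∧ q1)  //  (¬q4 ∧ ¬q4).
  branch 1 (add ¬(q3 ∧ q1)):
    ((¬q4 ∧ ¬q4) → (q5 ∧ ¬q2)): β-rule — branch into ¬(¬q4 ∧ ¬q4)  //  (q5 ∧ ¬q2).
      branch 1.1 (add ¬(¬q4 ∧ ¬q4)):
        ¬(q5 ∧ ¬q2): β-rule — branch into ¬q5  //  ¬¬q2.
          branch 1.1.1 (add ¬q5):
            ¬(q3 ∧ q1): β-rule — branch into ¬q3  //  ¬q1.
              branch 1.1.1.1 (add ¬q3):
                × closes — contains both q3 and ¬q3.
              branch 1.1.1.2 (add ¬q1):
                × closes — contains both q1 and ¬q1.
          branch 1.1.2 (add ¬¬q2):
            ¬(q3 ∧ q1): β-rule — branch into ¬q3  //  ¬q1.
              branch 1.1.2.1 (add ¬q3):
                × closes — contains both q3 and ¬q3.
              branch 1.1.2.2 (add ¬q1):
                × closes — contains both q1 and ¬q1.
      branch 1.2 (add (q5 ∧ ¬q2)):
        (q5 ∧ ¬q2): α-rule — add q5, ¬q2.
        ¬(q5 ∧ ¬q2): β-rule — branch into ¬q5  //  ¬¬q2.
          branch 1.2.1 (add ¬q5):
            × closes — contains both q5 and ¬q5.
          branch 1.2.2 (add ¬¬q2):
            × closes — contains both q2 and ¬q2.
  branch 2 (add (¬q4 ∧ ¬q4)):
    (¬q4 ∧ ¬q4): α-rule — add ¬q4, ¬q4.
    ((¬q4 ∧ ¬q4) → (q5 ∧ ¬q2)): β-rule — branch into ¬(¬q4 ∧ ¬q4)  //  (q5 ∧ ¬q2).
      branch 2.1 (add ¬(¬q4 ∧ ¬q4)):
        ¬(q5 ∧ ¬q2): β-rule — branch into ¬q5  //  ¬¬q2.
          branch 2.1.1 (add ¬q5):
            ¬(¬q4 ∧ ¬q4): β-rule — branch into ¬¬q4  //  ¬¬q4.
              branch 2.1.1.1 (add ¬¬q4):
                × closes — contains both q4 and ¬q4.
              branch 2.1.1.2 (add ¬¬q4):
                × closes — contains both q4 and ¬q4.
          branch 2.1.2 (add ¬¬q2):
            ¬(¬q4 ∧ ¬q4): β-rule — branch into ¬¬q4  //  ¬¬q4.
              branch 2.1.2.1 (add ¬¬q4):
                × closes — contains both q4 and ¬q4.
              branch 2.1.2.2 (add ¬¬q4):
                × closes — contains both q4 and ¬q4.
      branch 2.2 (add (q5 ∧ ¬q2)):
        (q5 ∧ ¬q2): α-rule — add q5, ¬q2.
        ¬(q5 ∧ ¬q2): β-rule — branch into ¬q5  //  ¬¬q2.
          branch 2.2.1 (add ¬q5):
            × closes — contains both q5 and ¬q5.
          branch 2.2.2 (add ¬¬q2):
            × closes — contains both q2 and ¬q2.
All 12 branches close.
Every branch closed, so the negation is unsatisfiable and the formula is valid.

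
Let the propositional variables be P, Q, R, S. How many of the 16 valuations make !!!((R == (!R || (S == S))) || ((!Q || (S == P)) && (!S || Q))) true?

Initial set: {!!!((R == (!R || (S == S))) || ((!Q || (S == P)) && (!S || Q)))}.
!!!((R == (!R || (S == S))) || ((!Q || (S == P)) && (!S || Q))): drop double negation, giving !((R == (!R || (S == S))) || ((!Q || (S == P)) && (!S || Q))).
!((R == (!R || (S == S))) || ((!Q || (S == P)) && (!S || Q))): α-rule — add !(R == (!R || (S == S))), !((!Q || (S == P)) && (!S || Q)).
!(R == (!R || (S == S))): β-rule — branch into R, !(!R || (S == S))  //  !R, (!R || (S == S)).
  branch 1 (add R, !(!R || (S == S))):
    !(!R || (S == S)): α-rule — add !!R, !(S == S).
    !((!Q || (S == P)) && (!S || Q)): β-rule — branch into !(!Q || (S == P))  //  !(!S || Q).
      branch 1.1 (add !(!Q || (S == P))):
        !(!Q || (S == P)): α-rule — add !!Q, !(S == P).
        !(S == S): β-rule — branch into S, !S  //  !S, S.
          branch 1.1.1 (add S, !S):
            × closes — contains both S and !S.
          branch 1.1.2 (add !S, S):
            × closes — contains both S and !S.
      branch 1.2 (add !(!S || Q)):
        !(!S || Q): α-rule — add !!S, !Q.
        !(S == S): β-rule — branch into S, !S  //  !S, S.
          branch 1.2.1 (add S, !S):
            × closes — contains both S and !S.
          branch 1.2.2 (add !S, S):
            × closes — contains both S and !S.
  branch 2 (add !R, (!R || (S == S))):
    !((!Q || (S == P)) && (!S || Q)): β-rule — branch into !(!Q || (S == P))  //  !(!S || Q).
      branch 2.1 (add !(!Q || (S == P))):
        !(!Q || (S == P)): α-rule — add !!Q, !(S == P).
        (!R || (S == S)): β-rule — branch into !R  //  (S == S).
          branch 2.1.1 (add !R):
            !(S == P): β-rule — branch into S, !P  //  !S, P.
              branch 2.1.1.1 (add S, !P):
                ○ open, literals {P=F, Q=T, R=F, S=T}.
              branch 2.1.1.2 (add !S, P):
                ○ open, literals {P=T, Q=T, R=F, S=F}.
          branch 2.1.2 (add (S == S)):
            !(S == P): β-rule — branch into S, !P  //  !S, P.
              branch 2.1.2.1 (add S, !P):
                (S == S): β-rule — branch into S, S  //  !S, !S.
                  branch 2.1.2.1.1 (add S, S):
                    ○ open, literals {P=F, Q=T, R=F, S=T}.
                  branch 2.1.2.1.2 (add !S, !S):
                    × closes — contains both S and !S.
              branch 2.1.2.2 (add !S, P):
                (S == S): β-rule — branch into S, S  //  !S, !S.
                  branch 2.1.2.2.1 (add S, S):
                    × closes — contains both S and !S.
                  branch 2.1.2.2.2 (add !S, !S):
                    ○ open, literals {P=T, Q=T, R=F, S=F}.
      branch 2.2 (add !(!S || Q)):
        !(!S || Q): α-rule — add !!S, !Q.
        (!R || (S == S)): β-rule — branch into !R  //  (S == S).
          branch 2.2.1 (add !R):
            ○ open, literals {Q=F, R=F, S=T}.
          branch 2.2.2 (add (S == S)):
            (S == S): β-rule — branch into S, S  //  !S, !S.
              branch 2.2.2.1 (add S, S):
                ○ open, literals {Q=F, R=F, S=T}.
              branch 2.2.2.2 (add !S, !S):
                × closes — contains both S and !S.
7 branches closed, 6 open.
Each open branch fixes some atoms; the unmentioned ones are free. Counting distinct full assignments: branch {P=F, Q=T, R=F, S=T} (none free) contributes 1 new; branch {P=T, Q=T, R=F, S=F} (none free) contributes 1 new; branch {P=F, Q=T, R=F, S=T} (none free) contributes 0 new; branch {P=T, Q=T, R=F, S=F} (none free) contributes 0 new; branch {Q=F, R=F, S=T} (P) contributes 2 new; branch {Q=F, R=F, S=T} (P) contributes 0 new. Total: 4.

4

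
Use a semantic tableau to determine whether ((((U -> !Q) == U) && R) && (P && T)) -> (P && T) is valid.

Valid

Assume the negation and expand:
Initial set: {!(((((U -> !Q) == U) && R) && (P && T)) -> (P && T))}.
!(((((U -> !Q) == U) && R) && (P && T)) -> (P && T)): α-rule — add ((((U -> !Q) == U) && R) && (P && T)), !(P && T).
((((U -> !Q) == U) && R) && (P && T)): α-rule — add (((U -> !Q) == U) && R), (P && T).
(((U -> !Q) == U) && R): α-rule — add ((U -> !Q) == U), R.
(P && T): α-rule — add P, T.
!(P && T): β-rule — branch into !P  //  !T.
  branch 1 (add !P):
    × closes — contains both P and !P.
  branch 2 (add !T):
    × closes — contains both T and !T.
All 2 branches close.
Every branch closed, so the negation is unsatisfiable and the formula is valid.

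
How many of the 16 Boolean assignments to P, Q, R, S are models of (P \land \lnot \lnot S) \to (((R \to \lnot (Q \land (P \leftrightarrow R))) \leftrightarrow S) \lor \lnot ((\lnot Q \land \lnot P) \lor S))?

Initial set: {((P \land \lnot \lnot S) \to (((R \to \lnot (Q \land (P \leftrightarrow R))) \leftrightarrow S) \lor \lnot ((\lnot Q \land \lnot P) \lor S)))}.
((P \land \lnot \lnot S) \to (((R \to \lnot (Q \land (P \leftrightarrow R))) \leftrightarrow S) \lor \lnot ((\lnot Q \land \lnot P) \lor S))): β-rule — branch into \lnot (P \land \lnot \lnot S)  //  (((R \to \lnot (Q \land (P \leftrightarrow R))) \leftrightarrow S) \lor \lnot ((\lnot Q \land \lnot P) \lor S)).
  branch 1 (add \lnot (P \land \lnot \lnot S)):
    \lnot (P \land \lnot \lnot S): β-rule — branch into \lnot P  //  \lnot \lnot \lnot S.
      branch 1.1 (add \lnot P):
        ○ open, literals {P=false}.
      branch 1.2 (add \lnot \lnot \lnot S):
        \lnot \lnot \lnot S: drop double negation, giving \lnot S.
        ○ open, literals {S=false}.
  branch 2 (add (((R \to \lnot (Q \land (P \leftrightarrow R))) \leftrightarrow S) \lor \lnot ((\lnot Q \land \lnot P) \lor S))):
    (((R \to \lnot (Q \land (P \leftrightarrow R))) \leftrightarrow S) \lor \lnot ((\lnot Q \land \lnot P) \lor S)): β-rule — branch into ((R \to \lnot (Q \land (P \leftrightarrow R))) \leftrightarrow S)  //  \lnot ((\lnot Q \land \lnot P) \lor S).
      branch 2.1 (add ((R \to \lnot (Q \land (P \leftrightarrow R))) \leftrightarrow S)):
        ((R \to \lnot (Q \land (P \leftrightarrow R))) \leftrightarrow S): β-rule — branch into (R \to \lnot (Q \land (P \leftrightarrow R))), S  //  \lnot (R \to \lnot (Q \land (P \leftrightarrow R))), \lnot S.
          branch 2.1.1 (add (R \to \lnot (Q \land (P \leftrightarrow R))), S):
            (R \to \lnot (Q \land (P \leftrightarrow R))): β-rule — branch into \lnot R  //  \lnot (Q \land (P \leftrightarrow R)).
              branch 2.1.1.1 (add \lnot R):
                ○ open, literals {R=false, S=true}.
              branch 2.1.1.2 (add \lnot (Q \land (P \leftrightarrow R))):
                \lnot (Q \land (P \leftrightarrow R)): β-rule — branch into \lnot Q  //  \lnot (P \leftrightarrow R).
                  branch 2.1.1.2.1 (add \lnot Q):
                    ○ open, literals {Q=false, S=true}.
                  branch 2.1.1.2.2 (add \lnot (P \leftrightarrow R)):
                    \lnot (P \leftrightarrow R): β-rule — branch into P, \lnot R  //  \lnot P, R.
                      branch 2.1.1.2.2.1 (add P, \lnot R):
                        ○ open, literals {P=true, R=false, S=true}.
                      branch 2.1.1.2.2.2 (add \lnot P, R):
                        ○ open, literals {P=false, R=true, S=true}.
          branch 2.1.2 (add \lnot (R \to \lnot (Q \land (P \leftrightarrow R))), \lnot S):
            \lnot (R \to \lnot (Q \land (P \leftrightarrow R))): α-rule — add R, \lnot \lnot (Q \land (P \leftrightarrow R)).
            \lnot \lnot (Q \land (P \leftrightarrow R)): α-rule — add Q, (P \leftrightarrow R).
            (P \leftrightarrow R): β-rule — branch into P, R  //  \lnot P, \lnot R.
              branch 2.1.2.1 (add P, R):
                ○ open, literals {P=true, Q=true, R=true, S=false}.
              branch 2.1.2.2 (add \lnot P, \lnot R):
                × closes — contains both R and \lnot R.
      branch 2.2 (add \lnot ((\lnot Q \land \lnot P) \lor S)):
        \lnot ((\lnot Q \land \lnot P) \lor S): α-rule — add \lnot (\lnot Q \land \lnot P), \lnot S.
        \lnot (\lnot Q \land \lnot P): β-rule — branch into \lnot \lnot Q  //  \lnot \lnot P.
          branch 2.2.1 (add \lnot \lnot Q):
            ○ open, literals {Q=true, S=false}.
          branch 2.2.2 (add \lnot \lnot P):
            ○ open, literals {P=true, S=false}.
1 branch closed, 9 open.
Each open branch fixes some atoms; the unmentioned ones are free. Counting distinct full assignments: branch {P=false} (Q, R, S) contributes 8 new; branch {S=false} (P, Q, R) contributes 4 new; branch {R=false, S=true} (P, Q) contributes 2 new; branch {Q=false, S=true} (P, R) contributes 1 new; branch {P=true, R=false, S=true} (Q) contributes 0 new; branch {P=false, R=true, S=true} (Q) contributes 0 new; branch {P=true, Q=true, R=true, S=false} (none free) contributes 0 new; branch {Q=true, S=false} (P, R) contributes 0 new; branch {P=true, S=false} (Q, R) contributes 0 new. Total: 15.

15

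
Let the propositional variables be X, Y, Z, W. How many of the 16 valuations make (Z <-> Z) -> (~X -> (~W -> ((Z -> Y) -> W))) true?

13

Initial set: {((Z <-> Z) -> (~X -> (~W -> ((Z -> Y) -> W))))}.
((Z <-> Z) -> (~X -> (~W -> ((Z -> Y) -> W)))): β-rule — branch into ~(Z <-> Z)  //  (~X -> (~W -> ((Z -> Y) -> W))).
  branch 1 (add ~(Z <-> Z)):
    ~(Z <-> Z): β-rule — branch into Z, ~Z  //  ~Z, Z.
      branch 1.1 (add Z, ~Z):
        × closes — contains both Z and ~Z.
      branch 1.2 (add ~Z, Z):
        × closes — contains both Z and ~Z.
  branch 2 (add (~X -> (~W -> ((Z -> Y) -> W)))):
    (~X -> (~W -> ((Z -> Y) -> W))): β-rule — branch into ~~X  //  (~W -> ((Z -> Y) -> W)).
      branch 2.1 (add ~~X):
        ○ open, literals {X=true}.
      branch 2.2 (add (~W -> ((Z -> Y) -> W))):
        (~W -> ((Z -> Y) -> W)): β-rule — branch into ~~W  //  ((Z -> Y) -> W).
          branch 2.2.1 (add ~~W):
            ○ open, literals {W=true}.
          branch 2.2.2 (add ((Z -> Y) -> W)):
            ((Z -> Y) -> W): β-rule — branch into ~(Z -> Y)  //  W.
              branch 2.2.2.1 (add ~(Z -> Y)):
                ~(Z -> Y): α-rule — add Z, ~Y.
                ○ open, literals {Y=false, Z=true}.
              branch 2.2.2.2 (add W):
                ○ open, literals {W=true}.
2 branches closed, 4 open.
Each open branch fixes some atoms; the unmentioned ones are free. Counting distinct full assignments: branch {X=true} (Y, Z, W) contributes 8 new; branch {W=true} (X, Y, Z) contributes 4 new; branch {Y=false, Z=true} (X, W) contributes 1 new; branch {W=true} (X, Y, Z) contributes 0 new. Total: 13.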